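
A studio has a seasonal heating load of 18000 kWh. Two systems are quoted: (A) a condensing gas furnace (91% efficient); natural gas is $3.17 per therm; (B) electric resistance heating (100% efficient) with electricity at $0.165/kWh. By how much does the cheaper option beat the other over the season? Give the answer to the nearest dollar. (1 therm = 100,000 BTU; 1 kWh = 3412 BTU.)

$831

Heat load = 18000 kWh × 3412 = 61,416,000 BTU
Gas: input = 61,416,000 / 0.91 = 67,490,110 BTU = 674.9 therm → 674.9 × $3.17 = $2,139.44
Electric: 61,416,000 BTU / 3412 = 18,000 kWh → × $0.165 = $2,970.00
Difference = |$2,139.44 − $2,970.00| = $830.56 ≈ $831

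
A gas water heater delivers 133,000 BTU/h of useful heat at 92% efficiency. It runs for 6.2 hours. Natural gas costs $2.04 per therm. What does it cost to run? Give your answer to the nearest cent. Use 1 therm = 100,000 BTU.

Heat delivered = 133,000 BTU/h × 6.2 h = 824,600 BTU
Gas input = 824,600 / 0.920 = 896,304 BTU
= 896,304 / 100,000 = 8.963 therm
Cost = 8.963 × $2.04/therm = $18.28

$18.28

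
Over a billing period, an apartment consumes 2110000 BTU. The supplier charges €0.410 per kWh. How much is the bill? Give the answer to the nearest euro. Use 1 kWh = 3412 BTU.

€254

2110000 BTU × (0.00029308 kWh/BTU) = 618.4 kWh
Cost = 618.4 kWh × €0.410/kWh = €253.55 ≈ €254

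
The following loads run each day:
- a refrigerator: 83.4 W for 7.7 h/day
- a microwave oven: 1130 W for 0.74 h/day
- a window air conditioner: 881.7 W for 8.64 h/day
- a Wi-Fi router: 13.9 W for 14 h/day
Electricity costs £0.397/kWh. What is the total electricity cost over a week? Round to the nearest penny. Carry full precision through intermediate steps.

refrigerator: 83.4 W × 7.7 h × 7 d = 4,495 Wh = 4.495 kWh
microwave oven: 1130 W × 0.74 h × 7 d = 5,853 Wh = 5.853 kWh
window air conditioner: 881.7 W × 8.64 h × 7 d = 53,325 Wh = 53.33 kWh
Wi-Fi router: 13.9 W × 14 h × 7 d = 1,362 Wh = 1.362 kWh
Total energy = 4.495 + 5.853 + 53.33 + 1.362 = 65.04 kWh
Cost = 65.04 kWh × £0.397 = £25.82

£25.82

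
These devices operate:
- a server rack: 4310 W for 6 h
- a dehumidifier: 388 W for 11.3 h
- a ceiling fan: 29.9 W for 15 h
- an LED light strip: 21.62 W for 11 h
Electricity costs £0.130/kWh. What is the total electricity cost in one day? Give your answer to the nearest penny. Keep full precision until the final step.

server rack: 4310 W × 6 h = 25,860 Wh = 25.86 kWh
dehumidifier: 388 W × 11.3 h = 4,384 Wh = 4.384 kWh
ceiling fan: 29.9 W × 15 h = 448 Wh = 0.4485 kWh
LED light strip: 21.62 W × 11 h = 238 Wh = 0.2378 kWh
Total energy = 25.86 + 4.384 + 0.4485 + 0.2378 = 30.93 kWh
Cost = 30.93 kWh × £0.130 = £4.02

£4.02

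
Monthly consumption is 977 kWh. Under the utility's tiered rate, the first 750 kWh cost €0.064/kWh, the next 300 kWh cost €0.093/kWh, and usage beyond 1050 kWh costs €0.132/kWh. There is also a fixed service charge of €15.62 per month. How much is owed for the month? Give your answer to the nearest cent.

€84.73

First 750 kWh × €0.064 = €48.00
Next 227 kWh × €0.093 = €21.11
Remaining tier: 0 kWh (not reached)
Energy charge = €69.11; + service €15.62 = €84.73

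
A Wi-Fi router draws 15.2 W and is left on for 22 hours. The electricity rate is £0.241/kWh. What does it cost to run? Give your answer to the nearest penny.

£0.08

Energy = 15.2 W × 22 h = 334 Wh = 0.3344 kWh
Cost = 0.3344 kWh × £0.241/kWh = £0.08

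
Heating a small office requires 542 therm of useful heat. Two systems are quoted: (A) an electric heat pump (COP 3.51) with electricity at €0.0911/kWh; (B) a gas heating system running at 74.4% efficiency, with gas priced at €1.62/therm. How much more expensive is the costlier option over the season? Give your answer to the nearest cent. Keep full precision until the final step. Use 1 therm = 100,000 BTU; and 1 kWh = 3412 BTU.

Heat load = 542 therm × 100,000 = 54,200,000 BTU
Gas: input = 54,200,000 / 0.744 = 72,849,462 BTU = 728.5 therm → 728.5 × €1.62 = €1,180.16
Heat pump: 54,200,000 BTU / 3412 = 15,890 kWh heat; / 3.51 = 4,526 kWh in → × €0.0911 = €412.29
Difference = |€1,180.16 − €412.29| = €767.87

€767.87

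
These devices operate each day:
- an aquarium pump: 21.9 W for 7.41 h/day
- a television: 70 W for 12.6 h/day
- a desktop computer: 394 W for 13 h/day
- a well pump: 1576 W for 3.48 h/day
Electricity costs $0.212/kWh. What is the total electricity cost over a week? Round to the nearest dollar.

aquarium pump: 21.9 W × 7.41 h × 7 d = 1,136 Wh = 1.136 kWh
television: 70 W × 12.6 h × 7 d = 6,174 Wh = 6.174 kWh
desktop computer: 394 W × 13 h × 7 d = 35,854 Wh = 35.85 kWh
well pump: 1576 W × 3.48 h × 7 d = 38,391 Wh = 38.39 kWh
Total energy = 1.136 + 6.174 + 35.85 + 38.39 = 81.56 kWh
Cost = 81.56 kWh × $0.212 = $17.29 ≈ $17

$17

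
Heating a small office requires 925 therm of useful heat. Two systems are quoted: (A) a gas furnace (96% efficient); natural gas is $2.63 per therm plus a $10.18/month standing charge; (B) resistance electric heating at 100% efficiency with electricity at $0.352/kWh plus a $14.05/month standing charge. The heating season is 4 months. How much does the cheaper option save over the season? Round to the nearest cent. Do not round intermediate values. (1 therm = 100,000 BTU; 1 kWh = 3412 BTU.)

Heat load = 925 therm × 100,000 = 92,500,000 BTU
Gas: input = 92,500,000 / 0.96 = 96,354,167 BTU = 963.5 therm → 963.5 × $2.63 = $2,534.11; + 4 × $10.18 standing = $2,574.83
Electric: 92,500,000 BTU / 3412 = 27,110 kWh → × $0.352 = $9,542.79; + 4 × $14.05 standing = $9,598.99
Difference = |$2,574.83 − $9,598.99| = $7,024.16

$7024.16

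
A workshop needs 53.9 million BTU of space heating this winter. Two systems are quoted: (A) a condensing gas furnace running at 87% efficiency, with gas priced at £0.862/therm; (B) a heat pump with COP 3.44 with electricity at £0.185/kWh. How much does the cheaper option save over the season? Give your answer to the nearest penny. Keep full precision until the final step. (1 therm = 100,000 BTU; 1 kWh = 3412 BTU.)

£315.51

Heat load = 53.9 × 10⁶ BTU = 53,900,000 BTU
Gas: input = 53,900,000 / 0.87 = 61,954,023 BTU = 619.5 therm → 619.5 × £0.862 = £534.04
Heat pump: 53,900,000 BTU / 3412 = 15,800 kWh heat; / 3.44 = 4,592 kWh in → × £0.185 = £849.56
Difference = |£534.04 − £849.56| = £315.51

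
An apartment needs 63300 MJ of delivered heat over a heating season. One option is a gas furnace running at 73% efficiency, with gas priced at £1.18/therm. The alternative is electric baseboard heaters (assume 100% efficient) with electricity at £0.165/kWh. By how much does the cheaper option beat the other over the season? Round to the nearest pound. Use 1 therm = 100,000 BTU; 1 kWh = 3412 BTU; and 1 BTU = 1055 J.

Heat load = 63300 MJ = 63,300,000,000 J / 1055 = 60,000,000 BTU
Gas: input = 60,000,000 / 0.73 = 82,191,781 BTU = 821.9 therm → 821.9 × £1.18 = £969.86
Electric: 60,000,000 BTU / 3412 = 17,580 kWh → × £0.165 = £2,901.52
Difference = |£969.86 − £2,901.52| = £1,931.66 ≈ £1932

£1932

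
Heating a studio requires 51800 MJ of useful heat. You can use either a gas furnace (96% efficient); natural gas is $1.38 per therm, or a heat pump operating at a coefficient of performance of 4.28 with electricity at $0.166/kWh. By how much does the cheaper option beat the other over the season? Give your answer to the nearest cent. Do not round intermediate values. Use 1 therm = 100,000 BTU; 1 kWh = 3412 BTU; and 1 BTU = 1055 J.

$147.68

Heat load = 51800 MJ = 51,800,000,000 J / 1055 = 49,099,526 BTU
Gas: input = 49,099,526 / 0.96 = 51,145,340 BTU = 511.5 therm → 511.5 × $1.38 = $705.81
Heat pump: 49,099,526 BTU / 3412 = 14,390 kWh heat; / 4.28 = 3,362 kWh in → × $0.166 = $558.13
Difference = |$705.81 − $558.13| = $147.68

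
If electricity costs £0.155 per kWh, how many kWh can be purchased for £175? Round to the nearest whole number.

1129 kWh

£175 / £0.155 per kWh = 1,129 kWh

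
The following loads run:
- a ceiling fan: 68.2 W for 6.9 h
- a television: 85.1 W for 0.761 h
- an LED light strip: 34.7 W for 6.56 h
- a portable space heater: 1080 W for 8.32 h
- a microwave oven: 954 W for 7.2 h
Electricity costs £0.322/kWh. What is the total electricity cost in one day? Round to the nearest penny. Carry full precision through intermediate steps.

£5.35

ceiling fan: 68.2 W × 6.9 h = 471 Wh = 0.4706 kWh
television: 85.1 W × 0.761 h = 65 Wh = 0.06476 kWh
LED light strip: 34.7 W × 6.56 h = 228 Wh = 0.2276 kWh
portable space heater: 1080 W × 8.32 h = 8,986 Wh = 8.986 kWh
microwave oven: 954 W × 7.2 h = 6,869 Wh = 6.869 kWh
Total energy = 0.4706 + 0.06476 + 0.2276 + 8.986 + 6.869 = 16.62 kWh
Cost = 16.62 kWh × £0.322 = £5.35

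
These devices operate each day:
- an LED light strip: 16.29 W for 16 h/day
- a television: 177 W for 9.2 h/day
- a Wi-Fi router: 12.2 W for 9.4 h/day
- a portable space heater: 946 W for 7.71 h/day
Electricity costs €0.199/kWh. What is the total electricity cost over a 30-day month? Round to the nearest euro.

€56

LED light strip: 16.29 W × 16 h × 30 d = 7,819 Wh = 7.819 kWh
television: 177 W × 9.2 h × 30 d = 48,852 Wh = 48.85 kWh
Wi-Fi router: 12.2 W × 9.4 h × 30 d = 3,440 Wh = 3.44 kWh
portable space heater: 946 W × 7.71 h × 30 d = 218,810 Wh = 218.8 kWh
Total energy = 7.819 + 48.85 + 3.44 + 218.8 = 278.9 kWh
Cost = 278.9 kWh × €0.199 = €55.51 ≈ €56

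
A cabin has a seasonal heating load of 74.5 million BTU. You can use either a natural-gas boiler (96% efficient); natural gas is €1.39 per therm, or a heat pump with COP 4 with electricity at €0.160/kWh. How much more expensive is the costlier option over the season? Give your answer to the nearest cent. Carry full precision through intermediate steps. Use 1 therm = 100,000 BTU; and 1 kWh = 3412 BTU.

€205.31

Heat load = 74.5 × 10⁶ BTU = 74,500,000 BTU
Gas: input = 74,500,000 / 0.96 = 77,604,167 BTU = 776 therm → 776 × €1.39 = €1,078.70
Heat pump: 74,500,000 BTU / 3412 = 21,830 kWh heat; / 4 = 5,459 kWh in → × €0.160 = €873.39
Difference = |€1,078.70 − €873.39| = €205.31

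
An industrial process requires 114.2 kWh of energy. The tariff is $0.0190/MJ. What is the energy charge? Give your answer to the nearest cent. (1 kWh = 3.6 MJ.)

114.2 kWh × (3.6 MJ/kWh) = 411.1 MJ
Cost = 411.1 MJ × $0.0190/MJ = $7.81

$7.81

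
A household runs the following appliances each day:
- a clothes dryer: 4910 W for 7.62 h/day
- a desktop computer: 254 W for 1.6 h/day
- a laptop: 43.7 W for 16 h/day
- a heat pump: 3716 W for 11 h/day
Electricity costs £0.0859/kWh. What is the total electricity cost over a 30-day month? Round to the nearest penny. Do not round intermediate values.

clothes dryer: 4910 W × 7.62 h × 30 d = 1,122,426 Wh = 1,122 kWh
desktop computer: 254 W × 1.6 h × 30 d = 12,192 Wh = 12.19 kWh
laptop: 43.7 W × 16 h × 30 d = 20,976 Wh = 20.98 kWh
heat pump: 3716 W × 11 h × 30 d = 1,226,280 Wh = 1,226 kWh
Total energy = 1,122 + 12.19 + 20.98 + 1,226 = 2,382 kWh
Cost = 2,382 kWh × £0.0859 = £204.60

£204.60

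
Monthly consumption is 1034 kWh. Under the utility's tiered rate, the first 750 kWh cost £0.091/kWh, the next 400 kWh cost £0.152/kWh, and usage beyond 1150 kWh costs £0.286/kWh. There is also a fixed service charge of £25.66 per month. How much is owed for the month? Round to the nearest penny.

First 750 kWh × £0.091 = £68.25
Next 284 kWh × £0.152 = £43.17
Remaining tier: 0 kWh (not reached)
Energy charge = £111.42; + service £25.66 = £137.08

£137.08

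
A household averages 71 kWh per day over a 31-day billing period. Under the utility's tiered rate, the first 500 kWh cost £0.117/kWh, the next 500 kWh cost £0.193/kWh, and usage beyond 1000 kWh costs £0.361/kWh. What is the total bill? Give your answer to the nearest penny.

Usage = 71 kWh/day × 31 days = 2201 kWh
First 500 kWh × £0.117 = £58.50
Next 500 kWh × £0.193 = £96.50
Remaining 1201 kWh × £0.361 = £433.56
Total = £588.56

£588.56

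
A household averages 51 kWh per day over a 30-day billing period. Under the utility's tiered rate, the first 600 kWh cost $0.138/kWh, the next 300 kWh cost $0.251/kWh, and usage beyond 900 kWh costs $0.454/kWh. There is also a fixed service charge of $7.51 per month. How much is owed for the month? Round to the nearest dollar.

Usage = 51 kWh/day × 30 days = 1530 kWh
First 600 kWh × $0.138 = $82.80
Next 300 kWh × $0.251 = $75.30
Remaining 630 kWh × $0.454 = $286.02
Energy charge = $444.12; + service $7.51 = $451.63 ≈ $452

$452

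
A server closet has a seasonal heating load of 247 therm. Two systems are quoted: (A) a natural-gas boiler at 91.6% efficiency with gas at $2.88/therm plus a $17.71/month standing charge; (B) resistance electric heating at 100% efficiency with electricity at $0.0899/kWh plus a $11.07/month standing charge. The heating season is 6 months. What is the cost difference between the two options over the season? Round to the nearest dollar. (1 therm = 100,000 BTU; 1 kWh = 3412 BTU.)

Heat load = 247 therm × 100,000 = 24,700,000 BTU
Gas: input = 24,700,000 / 0.916 = 26,965,066 BTU = 269.7 therm → 269.7 × $2.88 = $776.59; + 6 × $17.71 standing = $882.85
Electric: 24,700,000 BTU / 3412 = 7,239 kWh → × $0.0899 = $650.80; + 6 × $11.07 standing = $717.22
Difference = |$882.85 − $717.22| = $165.63 ≈ $166

$166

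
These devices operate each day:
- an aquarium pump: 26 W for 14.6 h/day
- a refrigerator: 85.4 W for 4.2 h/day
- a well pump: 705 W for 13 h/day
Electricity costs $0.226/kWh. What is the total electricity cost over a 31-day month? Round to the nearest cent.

aquarium pump: 26 W × 14.6 h × 31 d = 11,768 Wh = 11.77 kWh
refrigerator: 85.4 W × 4.2 h × 31 d = 11,119 Wh = 11.12 kWh
well pump: 705 W × 13 h × 31 d = 284,115 Wh = 284.1 kWh
Total energy = 11.77 + 11.12 + 284.1 = 307 kWh
Cost = 307 kWh × $0.226 = $69.38

$69.38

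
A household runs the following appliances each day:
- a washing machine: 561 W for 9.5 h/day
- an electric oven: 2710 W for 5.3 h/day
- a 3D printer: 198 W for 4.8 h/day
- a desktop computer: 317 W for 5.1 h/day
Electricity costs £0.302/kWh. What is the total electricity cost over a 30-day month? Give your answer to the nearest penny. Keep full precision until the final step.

£201.67

washing machine: 561 W × 9.5 h × 30 d = 159,885 Wh = 159.9 kWh
electric oven: 2710 W × 5.3 h × 30 d = 430,890 Wh = 430.9 kWh
3D printer: 198 W × 4.8 h × 30 d = 28,512 Wh = 28.51 kWh
desktop computer: 317 W × 5.1 h × 30 d = 48,501 Wh = 48.5 kWh
Total energy = 159.9 + 430.9 + 28.51 + 48.5 = 667.8 kWh
Cost = 667.8 kWh × £0.302 = £201.67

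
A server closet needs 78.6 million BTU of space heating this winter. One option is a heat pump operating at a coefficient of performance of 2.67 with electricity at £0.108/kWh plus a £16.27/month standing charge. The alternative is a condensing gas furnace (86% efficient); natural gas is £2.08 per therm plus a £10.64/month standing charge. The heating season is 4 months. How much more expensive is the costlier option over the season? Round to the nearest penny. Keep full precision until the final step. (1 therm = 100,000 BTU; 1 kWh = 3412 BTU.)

£946.70

Heat load = 78.6 × 10⁶ BTU = 78,600,000 BTU
Gas: input = 78,600,000 / 0.86 = 91,395,349 BTU = 914 therm → 914 × £2.08 = £1,901.02; + 4 × £10.64 standing = £1,943.58
Heat pump: 78,600,000 BTU / 3412 = 23,040 kWh heat; / 2.67 = 8,628 kWh in → × £0.108 = £931.81; + 4 × £16.27 standing = £996.89
Difference = |£1,943.58 − £996.89| = £946.70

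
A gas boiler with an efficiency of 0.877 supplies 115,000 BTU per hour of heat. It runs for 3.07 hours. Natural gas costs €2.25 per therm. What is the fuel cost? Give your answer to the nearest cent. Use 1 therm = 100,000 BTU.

€9.06

Heat delivered = 115,000 BTU/h × 3.07 h = 353,050 BTU
Gas input = 353,050 / 0.877 = 402,566 BTU
= 402,566 / 100,000 = 4.026 therm
Cost = 4.026 × €2.25/therm = €9.06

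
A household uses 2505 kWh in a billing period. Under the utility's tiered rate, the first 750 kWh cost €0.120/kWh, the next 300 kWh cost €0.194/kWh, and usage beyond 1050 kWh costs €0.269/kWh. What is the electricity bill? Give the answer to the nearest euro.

€540

First 750 kWh × €0.120 = €90.00
Next 300 kWh × €0.194 = €58.20
Remaining 1455 kWh × €0.269 = €391.40
Total = €539.60 ≈ €540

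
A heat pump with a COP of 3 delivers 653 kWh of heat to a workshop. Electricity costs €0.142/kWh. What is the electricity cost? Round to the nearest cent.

Electrical input = 653 kWh / 3 = 217.7 kWh
Cost = 217.7 × €0.142/kWh = €30.91

€30.91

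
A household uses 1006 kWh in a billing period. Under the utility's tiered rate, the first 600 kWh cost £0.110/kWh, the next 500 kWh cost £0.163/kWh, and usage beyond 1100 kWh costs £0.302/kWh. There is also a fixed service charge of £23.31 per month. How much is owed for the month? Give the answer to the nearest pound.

£155

First 600 kWh × £0.110 = £66.00
Next 406 kWh × £0.163 = £66.18
Remaining tier: 0 kWh (not reached)
Energy charge = £132.18; + service £23.31 = £155.49 ≈ £155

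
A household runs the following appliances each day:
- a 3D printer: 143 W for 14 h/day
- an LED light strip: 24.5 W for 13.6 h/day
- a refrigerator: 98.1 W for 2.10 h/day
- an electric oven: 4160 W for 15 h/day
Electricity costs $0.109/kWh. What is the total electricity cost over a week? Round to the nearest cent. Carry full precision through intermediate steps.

3D printer: 143 W × 14 h × 7 d = 14,014 Wh = 14.01 kWh
LED light strip: 24.5 W × 13.6 h × 7 d = 2,332 Wh = 2.332 kWh
refrigerator: 98.1 W × 2.10 h × 7 d = 1,442 Wh = 1.442 kWh
electric oven: 4160 W × 15 h × 7 d = 436,800 Wh = 436.8 kWh
Total energy = 14.01 + 2.332 + 1.442 + 436.8 = 454.6 kWh
Cost = 454.6 kWh × $0.109 = $49.55

$49.55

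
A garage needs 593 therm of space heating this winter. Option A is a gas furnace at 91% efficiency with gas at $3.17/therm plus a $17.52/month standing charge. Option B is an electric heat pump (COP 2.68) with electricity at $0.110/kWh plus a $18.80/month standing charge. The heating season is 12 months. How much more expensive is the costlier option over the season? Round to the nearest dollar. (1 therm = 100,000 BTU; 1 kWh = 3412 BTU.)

Heat load = 593 therm × 100,000 = 59,300,000 BTU
Gas: input = 59,300,000 / 0.91 = 65,164,835 BTU = 651.6 therm → 651.6 × $3.17 = $2,065.73; + 12 × $17.52 standing = $2,275.97
Heat pump: 59,300,000 BTU / 3412 = 17,380 kWh heat; / 2.68 = 6,485 kWh in → × $0.110 = $713.35; + 12 × $18.80 standing = $938.95
Difference = |$2,275.97 − $938.95| = $1,337.01 ≈ $1337

$1337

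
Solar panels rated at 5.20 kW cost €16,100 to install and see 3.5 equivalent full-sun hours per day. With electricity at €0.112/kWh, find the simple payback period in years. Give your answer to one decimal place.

21.6 years

Daily generation = 5.20 kW × 3.5 h = 18.2 kWh
Annual generation = 18.2 × 365 = 6643 kWh
Annual savings = 6643 × €0.112 = €744.02
Payback = €16,100 / €744.02 = 21.6 years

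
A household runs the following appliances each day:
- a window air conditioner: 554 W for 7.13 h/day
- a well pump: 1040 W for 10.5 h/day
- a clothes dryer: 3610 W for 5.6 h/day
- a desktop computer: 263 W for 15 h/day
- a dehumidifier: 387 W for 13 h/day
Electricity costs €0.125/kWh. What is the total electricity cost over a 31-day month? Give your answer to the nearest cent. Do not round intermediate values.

€170.74

window air conditioner: 554 W × 7.13 h × 31 d = 122,451 Wh = 122.5 kWh
well pump: 1040 W × 10.5 h × 31 d = 338,520 Wh = 338.5 kWh
clothes dryer: 3610 W × 5.6 h × 31 d = 626,696 Wh = 626.7 kWh
desktop computer: 263 W × 15 h × 31 d = 122,295 Wh = 122.3 kWh
dehumidifier: 387 W × 13 h × 31 d = 155,961 Wh = 156 kWh
Total energy = 122.5 + 338.5 + 626.7 + 122.3 + 156 = 1,366 kWh
Cost = 1,366 kWh × €0.125 = €170.74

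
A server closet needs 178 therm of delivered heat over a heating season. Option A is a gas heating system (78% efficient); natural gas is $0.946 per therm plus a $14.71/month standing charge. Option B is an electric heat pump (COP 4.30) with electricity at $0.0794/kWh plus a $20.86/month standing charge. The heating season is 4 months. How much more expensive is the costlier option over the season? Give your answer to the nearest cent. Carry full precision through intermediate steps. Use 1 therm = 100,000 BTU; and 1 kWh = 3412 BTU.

$94.95

Heat load = 178 therm × 100,000 = 17,800,000 BTU
Gas: input = 17,800,000 / 0.78 = 22,820,513 BTU = 228.2 therm → 228.2 × $0.946 = $215.88; + 4 × $14.71 standing = $274.72
Heat pump: 17,800,000 BTU / 3412 = 5,217 kWh heat; / 4.30 = 1,213 kWh in → × $0.0794 = $96.33; + 4 × $20.86 standing = $179.77
Difference = |$274.72 − $179.77| = $94.95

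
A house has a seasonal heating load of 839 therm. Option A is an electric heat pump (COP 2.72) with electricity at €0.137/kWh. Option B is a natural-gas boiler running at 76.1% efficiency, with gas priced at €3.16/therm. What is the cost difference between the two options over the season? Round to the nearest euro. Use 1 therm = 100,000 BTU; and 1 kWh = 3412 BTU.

€2245

Heat load = 839 therm × 100,000 = 83,900,000 BTU
Gas: input = 83,900,000 / 0.761 = 110,249,671 BTU = 1,102 therm → 1,102 × €3.16 = €3,483.89
Heat pump: 83,900,000 BTU / 3412 = 24,590 kWh heat; / 2.72 = 9,040 kWh in → × €0.137 = €1,238.52
Difference = |€3,483.89 − €1,238.52| = €2,245.37 ≈ €2245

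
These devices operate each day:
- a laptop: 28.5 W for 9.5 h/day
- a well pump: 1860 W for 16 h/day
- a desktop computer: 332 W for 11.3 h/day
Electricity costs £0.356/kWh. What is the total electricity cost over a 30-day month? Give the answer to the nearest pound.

£361

laptop: 28.5 W × 9.5 h × 30 d = 8,122 Wh = 8.123 kWh
well pump: 1860 W × 16 h × 30 d = 892,800 Wh = 892.8 kWh
desktop computer: 332 W × 11.3 h × 30 d = 112,548 Wh = 112.5 kWh
Total energy = 8.123 + 892.8 + 112.5 = 1,013 kWh
Cost = 1,013 kWh × £0.356 = £360.80 ≈ £361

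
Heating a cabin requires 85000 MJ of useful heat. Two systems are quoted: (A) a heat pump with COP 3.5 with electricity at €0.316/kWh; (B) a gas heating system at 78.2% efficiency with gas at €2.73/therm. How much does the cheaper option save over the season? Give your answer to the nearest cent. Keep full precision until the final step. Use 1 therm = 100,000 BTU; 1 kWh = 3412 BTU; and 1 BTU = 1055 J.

Heat load = 85000 MJ = 85,000,000,000 J / 1055 = 80,568,720 BTU
Gas: input = 80,568,720 / 0.782 = 103,029,054 BTU = 1,030 therm → 1,030 × €2.73 = €2,812.69
Heat pump: 80,568,720 BTU / 3412 = 23,610 kWh heat; / 3.5 = 6,747 kWh in → × €0.316 = €2,131.95
Difference = |€2,812.69 − €2,131.95| = €680.75

€680.75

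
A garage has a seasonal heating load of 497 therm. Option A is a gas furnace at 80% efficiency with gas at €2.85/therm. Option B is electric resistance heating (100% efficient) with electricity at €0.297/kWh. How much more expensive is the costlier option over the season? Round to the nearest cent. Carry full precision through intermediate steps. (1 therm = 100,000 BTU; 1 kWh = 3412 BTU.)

€2555.61

Heat load = 497 therm × 100,000 = 49,700,000 BTU
Gas: input = 49,700,000 / 0.800 = 62,125,000 BTU = 621.2 therm → 621.2 × €2.85 = €1,770.56
Electric: 49,700,000 BTU / 3412 = 14,570 kWh → × €0.297 = €4,326.17
Difference = |€1,770.56 − €4,326.17| = €2,555.61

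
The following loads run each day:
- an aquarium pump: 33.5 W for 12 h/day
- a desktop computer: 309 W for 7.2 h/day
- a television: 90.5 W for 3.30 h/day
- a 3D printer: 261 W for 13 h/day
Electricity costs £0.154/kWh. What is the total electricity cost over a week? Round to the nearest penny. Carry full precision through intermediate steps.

aquarium pump: 33.5 W × 12 h × 7 d = 2,814 Wh = 2.814 kWh
desktop computer: 309 W × 7.2 h × 7 d = 15,574 Wh = 15.57 kWh
television: 90.5 W × 3.30 h × 7 d = 2,091 Wh = 2.091 kWh
3D printer: 261 W × 13 h × 7 d = 23,751 Wh = 23.75 kWh
Total energy = 2.814 + 15.57 + 2.091 + 23.75 = 44.23 kWh
Cost = 44.23 kWh × £0.154 = £6.81

£6.81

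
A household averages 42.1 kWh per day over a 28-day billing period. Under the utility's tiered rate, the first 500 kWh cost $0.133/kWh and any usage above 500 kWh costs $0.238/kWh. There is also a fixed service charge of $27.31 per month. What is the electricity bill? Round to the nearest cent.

Usage = 42.1 kWh/day × 28 days = 1178.8 kWh
First 500 kWh × $0.133 = $66.50
Remaining 678.8 kWh × $0.238 = $161.55
Energy charge = $228.05; + service $27.31 = $255.36

$255.36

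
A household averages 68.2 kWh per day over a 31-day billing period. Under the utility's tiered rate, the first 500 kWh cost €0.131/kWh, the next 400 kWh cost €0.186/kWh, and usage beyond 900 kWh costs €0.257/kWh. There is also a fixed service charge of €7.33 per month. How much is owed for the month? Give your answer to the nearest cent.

Usage = 68.2 kWh/day × 31 days = 2114.2 kWh
First 500 kWh × €0.131 = €65.50
Next 400 kWh × €0.186 = €74.40
Remaining 1214.2 kWh × €0.257 = €312.05
Energy charge = €451.95; + service €7.33 = €459.28

€459.28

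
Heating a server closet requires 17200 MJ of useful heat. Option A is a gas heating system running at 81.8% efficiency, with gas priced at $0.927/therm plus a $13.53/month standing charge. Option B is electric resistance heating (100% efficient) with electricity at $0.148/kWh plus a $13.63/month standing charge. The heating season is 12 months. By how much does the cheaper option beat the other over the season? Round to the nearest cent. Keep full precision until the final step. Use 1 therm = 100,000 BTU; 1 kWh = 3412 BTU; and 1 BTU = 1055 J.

Heat load = 17200 MJ = 17,200,000,000 J / 1055 = 16,303,318 BTU
Gas: input = 16,303,318 / 0.818 = 19,930,706 BTU = 199.3 therm → 199.3 × $0.927 = $184.76; + 12 × $13.53 standing = $347.12
Electric: 16,303,318 BTU / 3412 = 4,778 kWh → × $0.148 = $707.18; + 12 × $13.63 standing = $870.74
Difference = |$347.12 − $870.74| = $523.62

$523.62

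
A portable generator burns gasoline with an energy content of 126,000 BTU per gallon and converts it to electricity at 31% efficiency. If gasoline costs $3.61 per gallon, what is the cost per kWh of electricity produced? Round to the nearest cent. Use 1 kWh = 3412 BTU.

Electrical output per gallon = 126,000 BTU × 0.31 / 3412 BTU/kWh = 11.45 kWh
Cost per kWh = $3.61 / 11.45 kWh = $0.315

$0.32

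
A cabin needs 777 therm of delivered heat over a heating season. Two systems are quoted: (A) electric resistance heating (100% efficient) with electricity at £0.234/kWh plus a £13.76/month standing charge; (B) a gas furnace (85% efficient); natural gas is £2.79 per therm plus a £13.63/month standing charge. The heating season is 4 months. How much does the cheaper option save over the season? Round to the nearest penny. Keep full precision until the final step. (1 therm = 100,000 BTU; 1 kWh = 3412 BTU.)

£2778.91

Heat load = 777 therm × 100,000 = 77,700,000 BTU
Gas: input = 77,700,000 / 0.85 = 91,411,765 BTU = 914.1 therm → 914.1 × £2.79 = £2,550.39; + 4 × £13.63 standing = £2,604.91
Electric: 77,700,000 BTU / 3412 = 22,770 kWh → × £0.234 = £5,328.78; + 4 × £13.76 standing = £5,383.82
Difference = |£2,604.91 − £5,383.82| = £2,778.91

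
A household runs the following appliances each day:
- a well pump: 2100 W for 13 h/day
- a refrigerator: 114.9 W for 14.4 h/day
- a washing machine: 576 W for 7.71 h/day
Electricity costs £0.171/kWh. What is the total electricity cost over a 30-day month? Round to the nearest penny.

well pump: 2100 W × 13 h × 30 d = 819,000 Wh = 819 kWh
refrigerator: 114.9 W × 14.4 h × 30 d = 49,637 Wh = 49.64 kWh
washing machine: 576 W × 7.71 h × 30 d = 133,229 Wh = 133.2 kWh
Total energy = 819 + 49.64 + 133.2 = 1,002 kWh
Cost = 1,002 kWh × £0.171 = £171.32

£171.32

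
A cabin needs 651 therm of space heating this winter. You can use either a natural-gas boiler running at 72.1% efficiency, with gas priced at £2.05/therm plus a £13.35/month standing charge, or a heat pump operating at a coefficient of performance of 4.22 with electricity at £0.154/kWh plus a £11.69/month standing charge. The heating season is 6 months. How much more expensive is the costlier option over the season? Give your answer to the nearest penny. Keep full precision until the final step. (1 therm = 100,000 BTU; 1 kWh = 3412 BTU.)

£1164.66

Heat load = 651 therm × 100,000 = 65,100,000 BTU
Gas: input = 65,100,000 / 0.721 = 90,291,262 BTU = 902.9 therm → 902.9 × £2.05 = £1,850.97; + 6 × £13.35 standing = £1,931.07
Heat pump: 65,100,000 BTU / 3412 = 19,080 kWh heat; / 4.22 = 4,521 kWh in → × £0.154 = £696.27; + 6 × £11.69 standing = £766.41
Difference = |£1,931.07 − £766.41| = £1,164.66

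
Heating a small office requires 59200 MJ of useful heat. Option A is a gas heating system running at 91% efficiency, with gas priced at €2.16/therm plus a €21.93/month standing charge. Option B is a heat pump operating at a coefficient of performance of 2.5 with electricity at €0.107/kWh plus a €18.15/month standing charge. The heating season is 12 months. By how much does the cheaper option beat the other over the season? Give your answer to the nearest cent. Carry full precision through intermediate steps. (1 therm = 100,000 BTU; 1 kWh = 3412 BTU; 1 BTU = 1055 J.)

€673.40

Heat load = 59200 MJ = 59,200,000,000 J / 1055 = 56,113,744 BTU
Gas: input = 56,113,744 / 0.91 = 61,663,455 BTU = 616.6 therm → 616.6 × €2.16 = €1,331.93; + 12 × €21.93 standing = €1,595.09
Heat pump: 56,113,744 BTU / 3412 = 16,450 kWh heat; / 2.5 = 6,578 kWh in → × €0.107 = €703.89; + 12 × €18.15 standing = €921.69
Difference = |€1,595.09 − €921.69| = €673.40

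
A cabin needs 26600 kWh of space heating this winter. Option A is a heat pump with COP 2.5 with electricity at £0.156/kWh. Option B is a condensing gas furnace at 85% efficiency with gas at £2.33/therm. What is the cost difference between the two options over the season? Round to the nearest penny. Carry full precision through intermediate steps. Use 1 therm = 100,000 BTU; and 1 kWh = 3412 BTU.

Heat load = 26600 kWh × 3412 = 90,759,200 BTU
Gas: input = 90,759,200 / 0.85 = 106,775,529 BTU = 1,068 therm → 1,068 × £2.33 = £2,487.87
Heat pump: 90,759,200 BTU / 3412 = 26,600 kWh heat; / 2.5 = 10,640 kWh in → × £0.156 = £1,659.84
Difference = |£2,487.87 − £1,659.84| = £828.03

£828.03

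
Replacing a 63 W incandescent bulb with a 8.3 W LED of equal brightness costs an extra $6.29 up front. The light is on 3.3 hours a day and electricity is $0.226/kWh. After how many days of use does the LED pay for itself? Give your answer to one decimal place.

154.2 days

Power saved = 63 − 8.3 = 54.7 W
Daily energy saved = 54.7 W × 3.3 h = 180.5 Wh = 0.18051 kWh
Daily savings = 0.18051 × $0.226 = $0.0408
Payback = $6.29 / $0.0408 per day = 154.2 days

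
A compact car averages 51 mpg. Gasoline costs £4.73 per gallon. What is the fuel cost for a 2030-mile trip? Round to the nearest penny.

£188.27

Fuel = 2030 mi / 51 mpg = 39.8 gal
Cost = 39.8 gal × £4.73/gal = £188.27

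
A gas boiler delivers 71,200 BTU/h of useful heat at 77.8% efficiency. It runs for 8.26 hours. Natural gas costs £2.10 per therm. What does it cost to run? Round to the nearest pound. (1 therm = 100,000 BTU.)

£16

Heat delivered = 71,200 BTU/h × 8.26 h = 588,112 BTU
Gas input = 588,112 / 0.778 = 755,928 BTU
= 755,928 / 100,000 = 7.559 therm
Cost = 7.559 × £2.10/therm = £15.87 ≈ £16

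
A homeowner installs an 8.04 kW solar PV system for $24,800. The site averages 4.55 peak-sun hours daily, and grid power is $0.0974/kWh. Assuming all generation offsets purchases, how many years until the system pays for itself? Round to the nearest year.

Daily generation = 8.04 kW × 4.55 h = 36.58 kWh
Annual generation = 36.58 × 365 = 13352 kWh
Annual savings = 13352 × $0.0974 = $1,300.53
Payback = $24,800 / $1,300.53 = 19.1 years

19 years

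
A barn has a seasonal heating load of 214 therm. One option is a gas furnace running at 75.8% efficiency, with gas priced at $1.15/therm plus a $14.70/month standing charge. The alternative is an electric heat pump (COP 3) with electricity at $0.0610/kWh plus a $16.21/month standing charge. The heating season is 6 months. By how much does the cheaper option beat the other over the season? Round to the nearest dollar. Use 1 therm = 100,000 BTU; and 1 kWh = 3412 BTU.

Heat load = 214 therm × 100,000 = 21,400,000 BTU
Gas: input = 21,400,000 / 0.758 = 28,232,190 BTU = 282.3 therm → 282.3 × $1.15 = $324.67; + 6 × $14.70 standing = $412.87
Heat pump: 21,400,000 BTU / 3412 = 6,272 kWh heat; / 3 = 2,091 kWh in → × $0.0610 = $127.53; + 6 × $16.21 standing = $224.79
Difference = |$412.87 − $224.79| = $188.08 ≈ $188

$188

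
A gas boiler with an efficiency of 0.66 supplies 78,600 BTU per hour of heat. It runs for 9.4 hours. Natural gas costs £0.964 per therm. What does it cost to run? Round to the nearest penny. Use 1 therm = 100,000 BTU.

Heat delivered = 78,600 BTU/h × 9.4 h = 738,840 BTU
Gas input = 738,840 / 0.66 = 1,119,455 BTU
= 1,119,455 / 100,000 = 11.19 therm
Cost = 11.19 × £0.964/therm = £10.79

£10.79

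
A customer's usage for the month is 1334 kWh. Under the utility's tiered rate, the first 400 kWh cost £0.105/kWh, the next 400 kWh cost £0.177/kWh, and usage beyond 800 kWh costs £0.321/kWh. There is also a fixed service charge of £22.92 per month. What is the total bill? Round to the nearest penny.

£307.13

First 400 kWh × £0.105 = £42.00
Next 400 kWh × £0.177 = £70.80
Remaining 534 kWh × £0.321 = £171.41
Energy charge = £284.21; + service £22.92 = £307.13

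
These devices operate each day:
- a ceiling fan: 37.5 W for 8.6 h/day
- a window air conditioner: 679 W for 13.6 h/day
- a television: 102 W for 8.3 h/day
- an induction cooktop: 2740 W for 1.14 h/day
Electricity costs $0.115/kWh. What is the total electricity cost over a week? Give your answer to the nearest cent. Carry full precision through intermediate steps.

$10.89

ceiling fan: 37.5 W × 8.6 h × 7 d = 2,258 Wh = 2.257 kWh
window air conditioner: 679 W × 13.6 h × 7 d = 64,641 Wh = 64.64 kWh
television: 102 W × 8.3 h × 7 d = 5,926 Wh = 5.926 kWh
induction cooktop: 2740 W × 1.14 h × 7 d = 21,865 Wh = 21.87 kWh
Total energy = 2.257 + 64.64 + 5.926 + 21.87 = 94.69 kWh
Cost = 94.69 kWh × $0.115 = $10.89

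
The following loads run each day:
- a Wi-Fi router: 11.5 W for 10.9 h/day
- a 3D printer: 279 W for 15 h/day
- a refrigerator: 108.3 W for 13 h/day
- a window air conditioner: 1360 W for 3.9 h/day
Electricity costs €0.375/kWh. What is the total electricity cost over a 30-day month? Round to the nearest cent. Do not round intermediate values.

€124.00

Wi-Fi router: 11.5 W × 10.9 h × 30 d = 3,761 Wh = 3.761 kWh
3D printer: 279 W × 15 h × 30 d = 125,550 Wh = 125.5 kWh
refrigerator: 108.3 W × 13 h × 30 d = 42,237 Wh = 42.24 kWh
window air conditioner: 1360 W × 3.9 h × 30 d = 159,120 Wh = 159.1 kWh
Total energy = 3.761 + 125.5 + 42.24 + 159.1 = 330.7 kWh
Cost = 330.7 kWh × €0.375 = €124.00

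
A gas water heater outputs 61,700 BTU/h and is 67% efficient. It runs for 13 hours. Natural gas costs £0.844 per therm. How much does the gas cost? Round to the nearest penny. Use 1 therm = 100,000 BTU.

£10.10

Heat delivered = 61,700 BTU/h × 13 h = 802,100 BTU
Gas input = 802,100 / 0.67 = 1,197,164 BTU
= 1,197,164 / 100,000 = 11.97 therm
Cost = 11.97 × £0.844/therm = £10.10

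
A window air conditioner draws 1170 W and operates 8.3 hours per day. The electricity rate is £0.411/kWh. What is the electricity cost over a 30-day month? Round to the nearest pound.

Energy = 1170 W × 8.3 h/day × 30 days = 291,330 Wh = 291.3 kWh
Cost = 291.3 kWh × £0.411/kWh = £119.74 ≈ £120

£120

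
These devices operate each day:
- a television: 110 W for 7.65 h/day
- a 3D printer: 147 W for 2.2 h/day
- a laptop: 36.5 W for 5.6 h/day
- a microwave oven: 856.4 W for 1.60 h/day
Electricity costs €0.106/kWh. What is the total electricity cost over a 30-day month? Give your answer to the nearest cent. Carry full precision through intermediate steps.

television: 110 W × 7.65 h × 30 d = 25,245 Wh = 25.25 kWh
3D printer: 147 W × 2.2 h × 30 d = 9,702 Wh = 9.702 kWh
laptop: 36.5 W × 5.6 h × 30 d = 6,132 Wh = 6.132 kWh
microwave oven: 856.4 W × 1.60 h × 30 d = 41,107 Wh = 41.11 kWh
Total energy = 25.25 + 9.702 + 6.132 + 41.11 = 82.19 kWh
Cost = 82.19 kWh × €0.106 = €8.71

€8.71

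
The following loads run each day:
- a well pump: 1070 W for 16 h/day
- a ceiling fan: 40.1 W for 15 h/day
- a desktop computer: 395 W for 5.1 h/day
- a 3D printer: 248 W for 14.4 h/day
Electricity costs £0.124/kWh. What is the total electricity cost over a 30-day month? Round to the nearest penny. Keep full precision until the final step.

well pump: 1070 W × 16 h × 30 d = 513,600 Wh = 513.6 kWh
ceiling fan: 40.1 W × 15 h × 30 d = 18,045 Wh = 18.05 kWh
desktop computer: 395 W × 5.1 h × 30 d = 60,435 Wh = 60.43 kWh
3D printer: 248 W × 14.4 h × 30 d = 107,136 Wh = 107.1 kWh
Total energy = 513.6 + 18.05 + 60.43 + 107.1 = 699.2 kWh
Cost = 699.2 kWh × £0.124 = £86.70

£86.70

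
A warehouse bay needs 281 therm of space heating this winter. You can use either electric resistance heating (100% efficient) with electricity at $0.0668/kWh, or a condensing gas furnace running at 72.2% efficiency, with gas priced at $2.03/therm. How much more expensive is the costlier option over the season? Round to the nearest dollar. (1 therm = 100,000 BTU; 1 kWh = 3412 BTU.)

Heat load = 281 therm × 100,000 = 28,100,000 BTU
Gas: input = 28,100,000 / 0.722 = 38,919,668 BTU = 389.2 therm → 389.2 × $2.03 = $790.07
Electric: 28,100,000 BTU / 3412 = 8,236 kWh → × $0.0668 = $550.14
Difference = |$790.07 − $550.14| = $239.93 ≈ $240

$240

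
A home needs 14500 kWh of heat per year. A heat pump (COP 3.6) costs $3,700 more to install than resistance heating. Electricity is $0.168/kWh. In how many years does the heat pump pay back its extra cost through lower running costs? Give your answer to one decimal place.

Resistance: 14500 kWh × $0.168 = $2,436.00/yr
Heat pump: 14500 / 3.6 = 4028 kWh in → × $0.168 = $676.67/yr
Annual savings = $1,759.33
Payback = $3,700 / $1,759.33 = 2.1 years

2.1 years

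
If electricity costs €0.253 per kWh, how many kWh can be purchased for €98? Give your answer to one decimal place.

387.4 kWh

€98 / €0.253 per kWh = 387.4 kWh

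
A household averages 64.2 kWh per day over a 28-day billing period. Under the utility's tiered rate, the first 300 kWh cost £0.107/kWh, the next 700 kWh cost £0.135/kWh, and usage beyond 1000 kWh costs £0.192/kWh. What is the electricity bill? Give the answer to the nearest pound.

Usage = 64.2 kWh/day × 28 days = 1797.6 kWh
First 300 kWh × £0.107 = £32.10
Next 700 kWh × £0.135 = £94.50
Remaining 797.6 kWh × £0.192 = £153.14
Total = £279.74 ≈ £280

£280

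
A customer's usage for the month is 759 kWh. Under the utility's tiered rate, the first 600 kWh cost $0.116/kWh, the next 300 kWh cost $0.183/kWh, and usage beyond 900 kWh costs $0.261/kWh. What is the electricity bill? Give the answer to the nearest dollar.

$99

First 600 kWh × $0.116 = $69.60
Next 159 kWh × $0.183 = $29.10
Remaining tier: 0 kWh (not reached)
Total = $98.70 ≈ $99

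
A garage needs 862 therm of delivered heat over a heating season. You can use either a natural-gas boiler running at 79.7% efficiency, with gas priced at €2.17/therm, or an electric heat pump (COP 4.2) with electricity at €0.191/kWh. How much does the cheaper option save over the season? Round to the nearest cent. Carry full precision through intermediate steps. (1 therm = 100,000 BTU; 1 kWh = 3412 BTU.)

€1198.08

Heat load = 862 therm × 100,000 = 86,200,000 BTU
Gas: input = 86,200,000 / 0.797 = 108,155,583 BTU = 1,082 therm → 1,082 × €2.17 = €2,346.98
Heat pump: 86,200,000 BTU / 3412 = 25,260 kWh heat; / 4.2 = 6,015 kWh in → × €0.191 = €1,148.90
Difference = |€2,346.98 − €1,148.90| = €1,198.08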